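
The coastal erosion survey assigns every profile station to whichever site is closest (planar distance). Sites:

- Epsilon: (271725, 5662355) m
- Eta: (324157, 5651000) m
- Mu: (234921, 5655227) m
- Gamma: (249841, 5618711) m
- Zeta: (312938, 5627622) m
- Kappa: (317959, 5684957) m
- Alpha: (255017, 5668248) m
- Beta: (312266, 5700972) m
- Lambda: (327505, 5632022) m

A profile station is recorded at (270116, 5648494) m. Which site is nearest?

Squared distances to each site:
Epsilon: 194716202.000; Eta: 2926709717.000; Mu: 1284021314.000; Gamma: 1298102714.000; Zeta: 2269364068.000; Kappa: 3618503018.000; Alpha: 618200317.000; Beta: 4530562984.000; Lambda: 3564824105.000.
Minimum at Epsilon.

Epsilon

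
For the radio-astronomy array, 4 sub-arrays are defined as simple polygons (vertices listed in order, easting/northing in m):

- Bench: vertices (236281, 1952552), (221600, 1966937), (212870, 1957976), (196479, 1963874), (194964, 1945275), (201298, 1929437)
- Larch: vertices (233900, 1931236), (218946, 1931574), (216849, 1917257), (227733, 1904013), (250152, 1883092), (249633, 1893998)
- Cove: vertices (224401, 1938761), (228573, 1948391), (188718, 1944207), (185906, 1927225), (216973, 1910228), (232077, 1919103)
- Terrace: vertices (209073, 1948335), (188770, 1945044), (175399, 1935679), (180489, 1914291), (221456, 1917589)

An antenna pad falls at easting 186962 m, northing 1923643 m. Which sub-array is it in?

Cast a ray rightward from (186962, 1923643). For each polygon, the edges (by vertex number in listed order) whose endpoints lie on opposite sides of northing = 1923643, where each meets that height, and whether that is right or left of the point:
Bench: no edge straddles that height → 0 crossings.
Larch: 2–3 at easting≈217784.4 (right), 6–1 at easting≈237108.0 (right) → 2 crossings.
Cove: 4–5 at easting≈192453.2 (right), 6–1 at easting≈230304.2 (right) → 2 crossings.
Terrace: 3–4 at easting≈178263.4 (left), 5–1 at easting≈219017.7 (right) → 1 crossing.
Only Terrace has an odd count, so the point is inside Terrace.

Terrace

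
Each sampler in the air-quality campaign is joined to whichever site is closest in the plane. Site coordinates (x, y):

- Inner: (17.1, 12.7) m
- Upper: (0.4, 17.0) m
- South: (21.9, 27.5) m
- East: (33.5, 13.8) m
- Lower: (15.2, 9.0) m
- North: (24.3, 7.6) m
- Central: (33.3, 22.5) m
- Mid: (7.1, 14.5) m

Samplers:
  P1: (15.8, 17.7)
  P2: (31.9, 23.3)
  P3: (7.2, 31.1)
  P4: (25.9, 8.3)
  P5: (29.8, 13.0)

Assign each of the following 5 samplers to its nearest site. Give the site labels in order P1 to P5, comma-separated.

P1 → Inner (d²=26.69)
P2 → Central (d²=2.60)
P3 → South (d²=229.05)
P4 → North (d²=3.05)
P5 → East (d²=14.33)

Inner, Central, South, North, East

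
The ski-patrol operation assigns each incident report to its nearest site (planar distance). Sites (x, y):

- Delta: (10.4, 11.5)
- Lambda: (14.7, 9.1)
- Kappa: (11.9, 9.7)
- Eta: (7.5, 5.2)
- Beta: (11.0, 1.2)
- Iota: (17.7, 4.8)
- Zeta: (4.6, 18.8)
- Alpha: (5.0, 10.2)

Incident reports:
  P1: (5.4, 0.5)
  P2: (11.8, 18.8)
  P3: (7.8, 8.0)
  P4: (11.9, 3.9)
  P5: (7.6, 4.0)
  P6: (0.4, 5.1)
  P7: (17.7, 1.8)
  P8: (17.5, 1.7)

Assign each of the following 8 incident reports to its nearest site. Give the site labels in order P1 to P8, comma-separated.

P1 → Eta (d²=26.50)
P2 → Zeta (d²=51.84)
P3 → Eta (d²=7.93)
P4 → Beta (d²=8.10)
P5 → Eta (d²=1.45)
P6 → Alpha (d²=47.17)
P7 → Iota (d²=9.00)
P8 → Iota (d²=9.65)

Eta, Zeta, Eta, Beta, Eta, Alpha, Iota, Iota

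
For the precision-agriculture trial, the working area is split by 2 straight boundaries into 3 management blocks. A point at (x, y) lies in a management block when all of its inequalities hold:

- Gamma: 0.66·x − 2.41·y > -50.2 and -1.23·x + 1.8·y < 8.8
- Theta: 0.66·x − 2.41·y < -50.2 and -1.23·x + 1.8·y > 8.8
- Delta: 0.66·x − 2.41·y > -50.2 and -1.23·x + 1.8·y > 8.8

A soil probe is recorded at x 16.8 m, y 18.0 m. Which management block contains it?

Delta

0.66·16.8 − 2.41·18.0 = -32.292, which is > -50.2
-1.23·16.8 + 1.8·18.0 = 11.736, which is > 8.8
This sign pattern matches Delta.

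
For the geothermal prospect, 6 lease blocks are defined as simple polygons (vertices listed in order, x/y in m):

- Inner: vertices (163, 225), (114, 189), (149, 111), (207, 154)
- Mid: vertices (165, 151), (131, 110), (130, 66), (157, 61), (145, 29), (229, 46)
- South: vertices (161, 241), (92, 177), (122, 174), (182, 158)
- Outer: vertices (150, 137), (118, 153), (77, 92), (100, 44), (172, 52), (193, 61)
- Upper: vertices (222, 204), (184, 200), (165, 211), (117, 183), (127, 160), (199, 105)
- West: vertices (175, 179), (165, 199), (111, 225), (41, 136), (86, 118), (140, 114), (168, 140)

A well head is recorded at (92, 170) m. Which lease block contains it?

Cast a ray rightward from (92, 170). For each polygon, the edges (by vertex number in listed order) whose endpoints lie on opposite sides of y = 170, where each meets that height, and whether that is right or left of the point:
Inner: 2–3 at x≈122.5 (right), 4–1 at x≈197.1 (right) → 2 crossings.
Mid: no edge straddles that height → 0 crossings.
South: 3–4 at x≈137.0 (right), 4–1 at x≈179.0 (right) → 2 crossings.
Outer: no edge straddles that height → 0 crossings.
Upper: 4–5 at x≈122.7 (right), 6–1 at x≈214.1 (right) → 2 crossings.
West: 3–4 at x≈67.7 (left), 7–1 at x≈173.4 (right) → 1 crossing.
Only West has an odd count, so the point is inside West.

West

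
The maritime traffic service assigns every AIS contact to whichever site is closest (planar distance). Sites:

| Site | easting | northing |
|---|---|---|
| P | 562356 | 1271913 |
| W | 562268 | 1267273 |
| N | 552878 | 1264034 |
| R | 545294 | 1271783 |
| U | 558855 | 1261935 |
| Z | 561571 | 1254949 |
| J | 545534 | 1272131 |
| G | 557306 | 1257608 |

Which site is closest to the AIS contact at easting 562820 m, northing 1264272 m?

W

Squared distances to each site:
P: 58600177.000; W: 9310705.000; N: 98900008.000; R: 363575797.000; U: 21182794.000; Z: 88478330.000; J: 360569677.000; G: 74813092.000.
Minimum at W.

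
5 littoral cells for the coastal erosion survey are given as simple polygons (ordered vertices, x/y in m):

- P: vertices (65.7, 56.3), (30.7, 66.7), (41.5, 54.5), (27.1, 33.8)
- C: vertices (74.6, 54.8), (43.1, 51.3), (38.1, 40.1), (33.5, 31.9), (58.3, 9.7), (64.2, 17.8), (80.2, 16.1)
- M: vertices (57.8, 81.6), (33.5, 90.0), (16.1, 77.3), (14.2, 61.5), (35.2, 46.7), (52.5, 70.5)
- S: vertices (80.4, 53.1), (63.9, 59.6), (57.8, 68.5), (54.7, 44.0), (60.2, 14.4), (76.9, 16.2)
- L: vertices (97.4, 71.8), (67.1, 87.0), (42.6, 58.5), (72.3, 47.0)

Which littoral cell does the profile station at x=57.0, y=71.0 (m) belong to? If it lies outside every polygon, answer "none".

Cast a ray rightward from (57.0, 71.0). For each polygon, the edges (by vertex number in listed order) whose endpoints lie on opposite sides of y = 71.0, where each meets that height, and whether that is right or left of the point:
P: no edge straddles that height → 0 crossings.
C: no edge straddles that height → 0 crossings.
M: 3–4 at x≈15.34 (left), 6–1 at x≈52.74 (left) → 0 crossings.
S: no edge straddles that height → 0 crossings.
L: 2–3 at x≈53.35 (left), 4–1 at x≈96.59 (right) → 1 crossing.
Only L has an odd count, so the point is inside L.

L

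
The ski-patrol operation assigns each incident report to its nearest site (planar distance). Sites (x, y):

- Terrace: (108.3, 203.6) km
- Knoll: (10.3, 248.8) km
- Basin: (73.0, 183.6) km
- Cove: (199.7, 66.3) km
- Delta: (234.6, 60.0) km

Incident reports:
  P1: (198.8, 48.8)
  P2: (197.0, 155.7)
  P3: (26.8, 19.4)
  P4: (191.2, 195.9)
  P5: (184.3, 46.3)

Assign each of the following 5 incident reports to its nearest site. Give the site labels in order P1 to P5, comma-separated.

Cove, Cove, Basin, Terrace, Cove

P1 → Cove (d²=307.06)
P2 → Cove (d²=7999.65)
P3 → Basin (d²=29096.08)
P4 → Terrace (d²=6931.70)
P5 → Cove (d²=637.16)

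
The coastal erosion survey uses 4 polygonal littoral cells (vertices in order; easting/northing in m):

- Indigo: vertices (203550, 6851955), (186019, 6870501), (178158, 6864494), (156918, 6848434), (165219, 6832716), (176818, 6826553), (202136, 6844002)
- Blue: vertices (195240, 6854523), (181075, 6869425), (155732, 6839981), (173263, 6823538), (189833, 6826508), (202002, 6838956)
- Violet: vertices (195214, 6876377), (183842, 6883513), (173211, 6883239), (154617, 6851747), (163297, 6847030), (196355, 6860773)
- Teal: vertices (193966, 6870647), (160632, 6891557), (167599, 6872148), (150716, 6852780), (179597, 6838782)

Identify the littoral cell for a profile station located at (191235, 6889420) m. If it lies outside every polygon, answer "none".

Cast a ray rightward from (191235, 6889420). For each polygon, the edges (by vertex number in listed order) whose endpoints lie on opposite sides of northing = 6889420, where each meets that height, and whether that is right or left of the point:
Indigo: no edge straddles that height → 0 crossings.
Blue: no edge straddles that height → 0 crossings.
Violet: no edge straddles that height → 0 crossings.
Teal: 1–2 at easting≈164038.7 (left), 2–3 at easting≈161399.1 (left) → 0 crossings.
All counts are even, so the point lies outside every listed polygon.

none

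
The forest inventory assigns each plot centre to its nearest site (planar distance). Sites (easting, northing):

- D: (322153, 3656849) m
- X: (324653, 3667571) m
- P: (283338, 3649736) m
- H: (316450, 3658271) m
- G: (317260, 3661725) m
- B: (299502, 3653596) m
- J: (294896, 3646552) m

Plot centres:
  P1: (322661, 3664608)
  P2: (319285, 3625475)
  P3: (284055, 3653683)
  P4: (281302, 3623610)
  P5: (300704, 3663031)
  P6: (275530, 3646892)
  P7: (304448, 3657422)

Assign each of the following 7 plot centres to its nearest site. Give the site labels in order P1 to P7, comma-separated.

X, D, P, P, B, P, B

P1 → X (d²=12747433.00)
P2 → D (d²=992553300.00)
P3 → P (d²=16092898.00)
P4 → P (d²=686713172.00)
P5 → B (d²=90464029.00)
P6 → P (d²=69053200.00)
P7 → B (d²=39101192.00)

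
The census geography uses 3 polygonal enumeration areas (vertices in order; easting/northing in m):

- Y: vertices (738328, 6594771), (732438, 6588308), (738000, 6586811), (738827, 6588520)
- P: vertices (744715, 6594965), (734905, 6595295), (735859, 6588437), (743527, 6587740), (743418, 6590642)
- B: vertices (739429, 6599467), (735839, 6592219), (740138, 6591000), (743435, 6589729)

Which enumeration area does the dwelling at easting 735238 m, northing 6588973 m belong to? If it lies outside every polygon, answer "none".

Y

Cast a ray rightward from (735238, 6588973). For each polygon, the edges (by vertex number in listed order) whose endpoints lie on opposite sides of northing = 6588973, where each meets that height, and whether that is right or left of the point:
Y: 1–2 at easting≈733044.0 (left), 4–1 at easting≈738790.8 (right) → 1 crossing.
P: 2–3 at easting≈735784.4 (right), 4–5 at easting≈743480.7 (right) → 2 crossings.
B: no edge straddles that height → 0 crossings.
Only Y has an odd count, so the point is inside Y.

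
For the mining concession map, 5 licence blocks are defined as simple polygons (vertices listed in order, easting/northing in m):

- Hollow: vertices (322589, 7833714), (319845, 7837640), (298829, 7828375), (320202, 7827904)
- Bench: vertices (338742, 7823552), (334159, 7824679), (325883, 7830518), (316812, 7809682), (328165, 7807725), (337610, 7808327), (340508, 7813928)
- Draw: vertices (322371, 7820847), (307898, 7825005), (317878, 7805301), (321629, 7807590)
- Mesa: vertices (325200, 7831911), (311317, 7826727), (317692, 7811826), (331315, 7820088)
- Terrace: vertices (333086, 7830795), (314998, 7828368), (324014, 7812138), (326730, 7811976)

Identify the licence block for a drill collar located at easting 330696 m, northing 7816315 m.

Bench

Cast a ray rightward from (330696, 7816315). For each polygon, the edges (by vertex number in listed order) whose endpoints lie on opposite sides of northing = 7816315, where each meets that height, and whether that is right or left of the point:
Hollow: no edge straddles that height → 0 crossings.
Bench: 3–4 at easting≈319699.7 (left), 7–1 at easting≈340070.0 (right) → 1 crossing.
Draw: 2–3 at easting≈312299.5 (left), 4–1 at easting≈322117.3 (left) → 0 crossings.
Mesa: 2–3 at easting≈315771.5 (left), 3–4 at easting≈325093.8 (left) → 0 crossings.
Terrace: 2–3 at easting≈321693.6 (left), 4–1 at easting≈328195.5 (left) → 0 crossings.
Only Bench has an odd count, so the point is inside Bench.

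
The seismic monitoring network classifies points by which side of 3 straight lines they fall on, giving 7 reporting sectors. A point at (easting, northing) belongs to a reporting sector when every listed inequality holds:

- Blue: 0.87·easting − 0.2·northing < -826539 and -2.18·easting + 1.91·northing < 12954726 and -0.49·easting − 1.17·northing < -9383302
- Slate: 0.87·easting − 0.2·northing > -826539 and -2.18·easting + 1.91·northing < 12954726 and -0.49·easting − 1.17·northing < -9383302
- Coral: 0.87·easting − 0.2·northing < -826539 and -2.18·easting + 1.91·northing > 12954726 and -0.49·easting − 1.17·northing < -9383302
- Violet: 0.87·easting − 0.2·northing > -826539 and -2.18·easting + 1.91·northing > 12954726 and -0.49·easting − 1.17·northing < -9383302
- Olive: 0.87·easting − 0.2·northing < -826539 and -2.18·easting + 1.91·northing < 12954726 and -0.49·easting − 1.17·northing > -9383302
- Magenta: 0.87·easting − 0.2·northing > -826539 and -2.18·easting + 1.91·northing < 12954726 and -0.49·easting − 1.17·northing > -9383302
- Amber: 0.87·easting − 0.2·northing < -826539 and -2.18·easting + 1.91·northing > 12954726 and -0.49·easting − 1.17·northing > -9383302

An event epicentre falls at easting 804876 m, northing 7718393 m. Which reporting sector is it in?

Coral

0.87·804876 − 0.2·7718393 = -843436.480, which is < -826539
-2.18·804876 + 1.91·7718393 = 12987500.950, which is > 12954726
-0.49·804876 − 1.17·7718393 = -9424909.050, which is < -9383302
This sign pattern matches Coral.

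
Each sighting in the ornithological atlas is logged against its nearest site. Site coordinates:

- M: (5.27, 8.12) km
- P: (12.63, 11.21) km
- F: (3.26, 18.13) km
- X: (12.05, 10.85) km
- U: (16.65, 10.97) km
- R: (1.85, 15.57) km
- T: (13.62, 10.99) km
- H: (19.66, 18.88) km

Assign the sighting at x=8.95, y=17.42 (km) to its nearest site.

Squared distances to each site:
M: 100.032; P: 52.107; F: 32.880; X: 52.775; U: 100.893; R: 53.833; T: 63.154; H: 116.836.
Minimum at F.

F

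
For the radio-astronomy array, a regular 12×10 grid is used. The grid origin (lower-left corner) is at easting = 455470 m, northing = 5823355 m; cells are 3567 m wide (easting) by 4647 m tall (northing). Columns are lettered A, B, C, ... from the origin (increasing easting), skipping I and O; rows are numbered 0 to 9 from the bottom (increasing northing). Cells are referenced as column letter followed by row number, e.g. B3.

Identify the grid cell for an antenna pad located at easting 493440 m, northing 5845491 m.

Column index: ⌊(493440 − 455470) / 3567⌋ = ⌊10.645⌋ = 10 → column L
Row offset from origin: ⌊(5845491 − 5823355) / 4647⌋ = ⌊4.764⌋ = 4 → row 4

L4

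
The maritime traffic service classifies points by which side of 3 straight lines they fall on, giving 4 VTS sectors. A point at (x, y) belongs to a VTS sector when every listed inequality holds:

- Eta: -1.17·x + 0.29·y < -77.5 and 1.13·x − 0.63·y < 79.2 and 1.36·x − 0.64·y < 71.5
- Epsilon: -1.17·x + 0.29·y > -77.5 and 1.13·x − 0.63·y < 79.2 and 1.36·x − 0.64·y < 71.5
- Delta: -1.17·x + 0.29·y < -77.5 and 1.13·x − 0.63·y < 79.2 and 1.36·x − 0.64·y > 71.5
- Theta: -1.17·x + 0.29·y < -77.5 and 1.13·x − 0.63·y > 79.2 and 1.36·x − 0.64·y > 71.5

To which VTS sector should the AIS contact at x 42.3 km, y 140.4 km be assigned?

-1.17·42.3 + 0.29·140.4 = -8.775, which is > -77.5
1.13·42.3 − 0.63·140.4 = -40.653, which is < 79.2
1.36·42.3 − 0.64·140.4 = -32.328, which is < 71.5
This sign pattern matches Epsilon.

Epsilon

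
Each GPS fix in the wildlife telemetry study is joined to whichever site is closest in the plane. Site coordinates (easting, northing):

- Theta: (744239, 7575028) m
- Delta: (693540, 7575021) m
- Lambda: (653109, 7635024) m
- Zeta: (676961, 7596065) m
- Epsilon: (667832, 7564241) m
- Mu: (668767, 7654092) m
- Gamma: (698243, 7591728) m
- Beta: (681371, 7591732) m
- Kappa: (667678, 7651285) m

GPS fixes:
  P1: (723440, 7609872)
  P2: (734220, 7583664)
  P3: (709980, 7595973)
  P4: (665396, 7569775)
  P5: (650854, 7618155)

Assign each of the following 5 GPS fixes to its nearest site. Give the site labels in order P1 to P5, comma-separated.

P1 → Gamma (d²=964093545.00)
P2 → Theta (d²=174960857.00)
P3 → Gamma (d²=155777194.00)
P4 → Epsilon (d²=36559252.00)
P5 → Lambda (d²=289648186.00)

Gamma, Theta, Gamma, Epsilon, Lambda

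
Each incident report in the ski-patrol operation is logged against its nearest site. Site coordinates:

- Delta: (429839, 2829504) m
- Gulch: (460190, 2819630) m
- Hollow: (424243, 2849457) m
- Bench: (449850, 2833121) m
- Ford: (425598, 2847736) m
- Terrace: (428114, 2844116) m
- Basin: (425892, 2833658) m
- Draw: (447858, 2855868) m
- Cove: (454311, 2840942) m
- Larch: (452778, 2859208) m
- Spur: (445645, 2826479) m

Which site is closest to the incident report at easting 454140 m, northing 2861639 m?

Larch

Squared distances to each site:
Delta: 1623196826.000; Gulch: 1801358581.000; Hollow: 1042231733.000; Bench: 831680424.000; Ford: 1007939173.000; Terrace: 984408205.000; Basin: 1580885865.000; Draw: 72767965.000; Cove: 428395050.000; Larch: 7764805.000; Spur: 1308390625.000.
Minimum at Larch.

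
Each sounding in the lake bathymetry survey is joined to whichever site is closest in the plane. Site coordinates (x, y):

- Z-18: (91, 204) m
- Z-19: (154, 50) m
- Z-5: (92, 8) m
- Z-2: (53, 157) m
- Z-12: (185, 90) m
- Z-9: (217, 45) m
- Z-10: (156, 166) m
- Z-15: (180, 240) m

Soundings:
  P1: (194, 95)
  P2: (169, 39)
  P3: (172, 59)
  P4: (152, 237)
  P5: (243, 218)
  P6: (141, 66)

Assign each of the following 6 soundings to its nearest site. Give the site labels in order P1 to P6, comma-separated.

Z-12, Z-19, Z-19, Z-15, Z-15, Z-19

P1 → Z-12 (d²=106.00)
P2 → Z-19 (d²=346.00)
P3 → Z-19 (d²=405.00)
P4 → Z-15 (d²=793.00)
P5 → Z-15 (d²=4453.00)
P6 → Z-19 (d²=425.00)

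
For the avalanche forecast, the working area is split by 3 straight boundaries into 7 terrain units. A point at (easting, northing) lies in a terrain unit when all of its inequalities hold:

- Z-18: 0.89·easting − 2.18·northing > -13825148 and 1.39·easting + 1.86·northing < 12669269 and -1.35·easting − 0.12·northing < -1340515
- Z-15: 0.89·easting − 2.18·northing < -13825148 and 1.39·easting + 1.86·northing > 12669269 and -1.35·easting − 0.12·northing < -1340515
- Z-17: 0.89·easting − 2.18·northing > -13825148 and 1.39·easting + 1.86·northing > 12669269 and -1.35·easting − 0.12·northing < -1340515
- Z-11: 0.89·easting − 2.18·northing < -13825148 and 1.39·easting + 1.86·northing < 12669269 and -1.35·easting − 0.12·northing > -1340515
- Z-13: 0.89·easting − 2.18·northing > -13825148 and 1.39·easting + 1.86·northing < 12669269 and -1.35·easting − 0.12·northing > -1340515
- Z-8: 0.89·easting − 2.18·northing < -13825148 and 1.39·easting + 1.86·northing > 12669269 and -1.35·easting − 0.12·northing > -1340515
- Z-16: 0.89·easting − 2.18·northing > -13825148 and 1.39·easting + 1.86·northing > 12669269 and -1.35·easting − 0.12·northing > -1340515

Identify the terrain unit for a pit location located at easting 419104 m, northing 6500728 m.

0.89·419104 − 2.18·6500728 = -13798584.480, which is > -13825148
1.39·419104 + 1.86·6500728 = 12673908.640, which is > 12669269
-1.35·419104 − 0.12·6500728 = -1345877.760, which is < -1340515
This sign pattern matches Z-17.

Z-17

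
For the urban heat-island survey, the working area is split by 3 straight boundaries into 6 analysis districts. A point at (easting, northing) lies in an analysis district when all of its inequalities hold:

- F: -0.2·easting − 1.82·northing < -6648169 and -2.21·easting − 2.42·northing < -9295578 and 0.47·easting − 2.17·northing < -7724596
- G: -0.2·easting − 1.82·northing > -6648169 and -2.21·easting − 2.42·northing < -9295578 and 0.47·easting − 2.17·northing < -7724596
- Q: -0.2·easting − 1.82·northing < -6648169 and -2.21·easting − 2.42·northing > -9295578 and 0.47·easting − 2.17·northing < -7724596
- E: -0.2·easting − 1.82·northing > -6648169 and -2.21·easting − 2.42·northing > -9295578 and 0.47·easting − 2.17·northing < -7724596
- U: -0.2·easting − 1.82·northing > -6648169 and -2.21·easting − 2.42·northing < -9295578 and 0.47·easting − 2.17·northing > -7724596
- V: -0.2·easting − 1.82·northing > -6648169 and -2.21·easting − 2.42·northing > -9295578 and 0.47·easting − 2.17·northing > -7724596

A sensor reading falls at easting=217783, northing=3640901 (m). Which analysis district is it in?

-0.2·217783 − 1.82·3640901 = -6669996.420, which is < -6648169
-2.21·217783 − 2.42·3640901 = -9292280.850, which is > -9295578
0.47·217783 − 2.17·3640901 = -7798397.160, which is < -7724596
This sign pattern matches Q.

Q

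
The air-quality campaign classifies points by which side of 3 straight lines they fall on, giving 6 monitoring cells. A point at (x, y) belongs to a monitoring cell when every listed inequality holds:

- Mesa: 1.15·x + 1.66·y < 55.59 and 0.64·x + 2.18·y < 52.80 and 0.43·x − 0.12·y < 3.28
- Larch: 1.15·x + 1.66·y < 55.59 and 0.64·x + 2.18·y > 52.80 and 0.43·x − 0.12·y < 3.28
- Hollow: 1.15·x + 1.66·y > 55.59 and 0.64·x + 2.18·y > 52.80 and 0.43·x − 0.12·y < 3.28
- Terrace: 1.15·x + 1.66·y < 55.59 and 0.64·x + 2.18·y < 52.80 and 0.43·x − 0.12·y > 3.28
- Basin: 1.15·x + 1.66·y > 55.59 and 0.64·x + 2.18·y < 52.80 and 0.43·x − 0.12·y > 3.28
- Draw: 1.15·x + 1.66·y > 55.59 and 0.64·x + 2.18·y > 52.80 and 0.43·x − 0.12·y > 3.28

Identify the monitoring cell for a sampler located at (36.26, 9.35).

Basin

1.15·36.26 + 1.66·9.35 = 57.220, which is > 55.59
0.64·36.26 + 2.18·9.35 = 43.589, which is < 52.80
0.43·36.26 − 0.12·9.35 = 14.470, which is > 3.28
This sign pattern matches Basin.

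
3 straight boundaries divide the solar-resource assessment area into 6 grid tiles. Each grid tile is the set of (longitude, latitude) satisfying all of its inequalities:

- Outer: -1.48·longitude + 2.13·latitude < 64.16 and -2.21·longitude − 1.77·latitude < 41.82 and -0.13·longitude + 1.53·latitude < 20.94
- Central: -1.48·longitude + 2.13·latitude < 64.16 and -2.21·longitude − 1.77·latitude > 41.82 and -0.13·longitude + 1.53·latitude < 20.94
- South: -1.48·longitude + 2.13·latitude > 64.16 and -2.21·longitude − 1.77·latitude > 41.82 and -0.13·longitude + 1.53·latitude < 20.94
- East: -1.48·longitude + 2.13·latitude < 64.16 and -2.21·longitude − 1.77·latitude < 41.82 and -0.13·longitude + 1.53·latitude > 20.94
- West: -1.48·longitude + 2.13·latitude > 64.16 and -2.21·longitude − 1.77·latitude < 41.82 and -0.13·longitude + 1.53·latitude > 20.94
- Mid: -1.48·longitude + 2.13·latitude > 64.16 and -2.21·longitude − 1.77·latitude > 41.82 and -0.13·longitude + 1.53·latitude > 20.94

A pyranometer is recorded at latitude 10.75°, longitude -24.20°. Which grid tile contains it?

-1.48·-24.20 + 2.13·10.75 = 58.713, which is < 64.16
-2.21·-24.20 − 1.77·10.75 = 34.454, which is < 41.82
-0.13·-24.20 + 1.53·10.75 = 19.594, which is < 20.94
This sign pattern matches Outer.

Outer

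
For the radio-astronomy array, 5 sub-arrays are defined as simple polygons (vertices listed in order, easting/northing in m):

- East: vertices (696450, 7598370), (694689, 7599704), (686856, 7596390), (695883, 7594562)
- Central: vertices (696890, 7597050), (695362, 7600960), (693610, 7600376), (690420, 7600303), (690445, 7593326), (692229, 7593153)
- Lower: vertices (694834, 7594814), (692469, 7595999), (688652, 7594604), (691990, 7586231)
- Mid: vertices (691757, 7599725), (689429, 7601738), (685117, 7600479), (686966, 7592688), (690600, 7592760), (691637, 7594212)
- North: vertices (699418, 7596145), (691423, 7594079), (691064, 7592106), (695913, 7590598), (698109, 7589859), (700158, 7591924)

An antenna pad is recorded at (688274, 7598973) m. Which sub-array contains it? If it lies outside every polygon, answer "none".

Cast a ray rightward from (688274, 7598973). For each polygon, the edges (by vertex number in listed order) whose endpoints lie on opposite sides of northing = 7598973, where each meets that height, and whether that is right or left of the point:
East: 1–2 at easting≈695654.0 (right), 2–3 at easting≈692961.2 (right) → 2 crossings.
Central: 1–2 at easting≈696138.5 (right), 4–5 at easting≈690424.8 (right) → 2 crossings.
Lower: no edge straddles that height → 0 crossings.
Mid: 3–4 at easting≈685474.4 (left), 6–1 at easting≈691740.6 (right) → 1 crossing.
North: no edge straddles that height → 0 crossings.
Only Mid has an odd count, so the point is inside Mid.

Mid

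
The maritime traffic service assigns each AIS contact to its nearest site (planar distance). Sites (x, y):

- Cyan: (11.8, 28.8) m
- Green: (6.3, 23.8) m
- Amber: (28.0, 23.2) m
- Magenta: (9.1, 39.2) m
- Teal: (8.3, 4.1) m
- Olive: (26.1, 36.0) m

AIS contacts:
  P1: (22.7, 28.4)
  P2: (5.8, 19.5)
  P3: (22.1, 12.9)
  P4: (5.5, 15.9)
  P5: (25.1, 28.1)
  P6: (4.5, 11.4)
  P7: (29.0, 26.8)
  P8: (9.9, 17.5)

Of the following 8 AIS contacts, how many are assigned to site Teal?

1

P1 → Amber
P2 → Green
P3 → Amber
P4 → Green
P5 → Amber
P6 → Teal
P7 → Amber
P8 → Green
1 of the 8 goes to Teal.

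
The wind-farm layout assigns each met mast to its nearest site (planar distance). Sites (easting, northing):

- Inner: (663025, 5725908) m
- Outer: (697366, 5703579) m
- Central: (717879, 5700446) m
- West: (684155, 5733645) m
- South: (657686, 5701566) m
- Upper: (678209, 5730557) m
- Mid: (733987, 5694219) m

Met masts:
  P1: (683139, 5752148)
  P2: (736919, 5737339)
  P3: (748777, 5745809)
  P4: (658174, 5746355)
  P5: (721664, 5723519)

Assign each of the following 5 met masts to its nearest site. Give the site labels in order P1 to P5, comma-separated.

P1 → West (d²=343393265.00)
P2 → Central (d²=1723615049.00)
P3 → Mid (d²=2880272200.00)
P4 → Inner (d²=441612010.00)
P5 → Central (d²=546689554.00)

West, Central, Mid, Inner, Central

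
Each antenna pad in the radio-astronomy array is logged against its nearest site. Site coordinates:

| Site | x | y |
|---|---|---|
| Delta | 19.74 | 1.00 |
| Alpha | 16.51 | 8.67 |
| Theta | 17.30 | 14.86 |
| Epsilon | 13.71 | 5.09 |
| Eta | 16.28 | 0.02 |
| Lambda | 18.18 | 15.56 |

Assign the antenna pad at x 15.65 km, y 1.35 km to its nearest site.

Squared distances to each site:
Delta: 16.851; Alpha: 54.322; Theta: 185.243; Epsilon: 17.751; Eta: 2.166; Lambda: 208.325.
Minimum at Eta.

Eta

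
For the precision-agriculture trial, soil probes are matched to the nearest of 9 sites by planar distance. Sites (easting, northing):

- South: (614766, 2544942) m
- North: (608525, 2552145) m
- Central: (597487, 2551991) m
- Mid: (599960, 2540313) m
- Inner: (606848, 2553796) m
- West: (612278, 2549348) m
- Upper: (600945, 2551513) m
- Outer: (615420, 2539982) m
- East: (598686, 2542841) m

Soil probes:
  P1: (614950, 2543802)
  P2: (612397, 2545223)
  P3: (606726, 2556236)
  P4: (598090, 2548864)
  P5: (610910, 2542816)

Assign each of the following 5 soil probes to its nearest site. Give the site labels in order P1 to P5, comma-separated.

South, South, Inner, Central, South

P1 → South (d²=1333456.00)
P2 → South (d²=5691122.00)
P3 → Inner (d²=5968484.00)
P4 → Central (d²=10141738.00)
P5 → South (d²=19388612.00)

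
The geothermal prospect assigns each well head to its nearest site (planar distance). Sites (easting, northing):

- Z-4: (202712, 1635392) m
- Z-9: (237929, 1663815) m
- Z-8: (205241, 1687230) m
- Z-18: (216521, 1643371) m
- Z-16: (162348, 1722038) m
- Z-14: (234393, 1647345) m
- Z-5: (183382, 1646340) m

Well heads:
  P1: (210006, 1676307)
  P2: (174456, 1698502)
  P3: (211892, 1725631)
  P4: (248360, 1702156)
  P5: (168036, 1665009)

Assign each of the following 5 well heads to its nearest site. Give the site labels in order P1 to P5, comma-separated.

P1 → Z-8 (d²=142017154.00)
P2 → Z-16 (d²=700546960.00)
P3 → Z-8 (d²=1518872602.00)
P4 → Z-9 (d²=1578838042.00)
P5 → Z-5 (d²=584031277.00)

Z-8, Z-16, Z-8, Z-9, Z-5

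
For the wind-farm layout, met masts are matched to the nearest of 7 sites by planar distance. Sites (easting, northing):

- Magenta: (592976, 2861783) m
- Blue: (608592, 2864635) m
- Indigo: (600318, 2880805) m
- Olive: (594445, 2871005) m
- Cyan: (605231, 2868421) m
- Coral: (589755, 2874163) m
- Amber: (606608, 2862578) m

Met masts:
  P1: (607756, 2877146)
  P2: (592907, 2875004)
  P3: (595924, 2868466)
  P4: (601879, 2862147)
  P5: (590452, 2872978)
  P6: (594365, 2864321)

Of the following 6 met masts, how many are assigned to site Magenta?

P1 → Indigo
P2 → Coral
P3 → Olive
P4 → Amber
P5 → Coral
P6 → Magenta
1 of the 6 goes to Magenta.

1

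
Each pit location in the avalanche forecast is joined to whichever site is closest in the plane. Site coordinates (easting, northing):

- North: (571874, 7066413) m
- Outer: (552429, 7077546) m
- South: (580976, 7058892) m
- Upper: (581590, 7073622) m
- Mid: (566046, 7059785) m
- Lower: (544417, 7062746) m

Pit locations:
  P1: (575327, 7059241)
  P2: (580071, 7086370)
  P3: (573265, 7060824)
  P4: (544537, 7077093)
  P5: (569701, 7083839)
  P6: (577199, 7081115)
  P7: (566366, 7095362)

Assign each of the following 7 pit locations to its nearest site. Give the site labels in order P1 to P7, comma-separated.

South, Upper, North, Outer, Upper, Upper, Outer

P1 → South (d²=32033002.00)
P2 → Upper (d²=164818865.00)
P3 → North (d²=33171802.00)
P4 → Outer (d²=62488873.00)
P5 → Upper (d²=245735410.00)
P6 → Upper (d²=75425930.00)
P7 → Outer (d²=511649825.00)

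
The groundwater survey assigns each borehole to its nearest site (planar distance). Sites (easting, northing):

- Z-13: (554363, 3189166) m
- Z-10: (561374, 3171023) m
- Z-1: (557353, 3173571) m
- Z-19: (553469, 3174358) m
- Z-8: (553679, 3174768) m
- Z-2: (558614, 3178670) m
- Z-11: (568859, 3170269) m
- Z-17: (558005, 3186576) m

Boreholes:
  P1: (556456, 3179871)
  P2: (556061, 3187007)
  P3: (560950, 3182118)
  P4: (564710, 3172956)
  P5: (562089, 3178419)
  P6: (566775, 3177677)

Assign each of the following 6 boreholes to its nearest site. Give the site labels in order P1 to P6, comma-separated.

Z-2, Z-17, Z-2, Z-10, Z-2, Z-11

P1 → Z-2 (d²=6099365.00)
P2 → Z-17 (d²=3964897.00)
P3 → Z-2 (d²=17345600.00)
P4 → Z-10 (d²=14865385.00)
P5 → Z-2 (d²=12138626.00)
P6 → Z-11 (d²=59221520.00)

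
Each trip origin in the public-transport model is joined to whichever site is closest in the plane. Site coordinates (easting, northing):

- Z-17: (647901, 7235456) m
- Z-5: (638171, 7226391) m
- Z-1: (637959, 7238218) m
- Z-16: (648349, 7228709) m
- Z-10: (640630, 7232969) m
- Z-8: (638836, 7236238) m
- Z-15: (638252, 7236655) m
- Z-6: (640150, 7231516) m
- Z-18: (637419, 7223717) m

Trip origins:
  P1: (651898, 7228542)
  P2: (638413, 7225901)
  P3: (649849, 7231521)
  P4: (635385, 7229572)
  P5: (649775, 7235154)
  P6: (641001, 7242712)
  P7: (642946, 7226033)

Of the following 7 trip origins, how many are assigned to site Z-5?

P1 → Z-16
P2 → Z-5
P3 → Z-16
P4 → Z-5
P5 → Z-17
P6 → Z-1
P7 → Z-5
3 of the 7 go to Z-5.

3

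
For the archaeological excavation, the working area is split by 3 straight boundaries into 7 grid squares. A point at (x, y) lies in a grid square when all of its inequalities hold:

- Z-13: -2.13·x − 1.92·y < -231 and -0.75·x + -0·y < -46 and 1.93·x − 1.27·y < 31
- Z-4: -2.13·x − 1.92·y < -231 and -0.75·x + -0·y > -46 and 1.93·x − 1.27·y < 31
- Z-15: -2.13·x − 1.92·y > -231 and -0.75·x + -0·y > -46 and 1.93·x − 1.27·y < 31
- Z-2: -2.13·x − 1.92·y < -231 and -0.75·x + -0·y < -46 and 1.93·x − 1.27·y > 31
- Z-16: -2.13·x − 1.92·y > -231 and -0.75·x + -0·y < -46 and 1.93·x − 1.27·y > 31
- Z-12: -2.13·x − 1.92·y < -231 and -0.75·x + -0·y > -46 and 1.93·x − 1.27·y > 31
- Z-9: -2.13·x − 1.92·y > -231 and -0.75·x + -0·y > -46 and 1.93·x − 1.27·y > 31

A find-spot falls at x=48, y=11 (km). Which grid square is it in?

Z-9

-2.13·48 − 1.92·11 = -123.360, which is > -231
-0.75·48 + -0·11 = -36.000, which is > -46
1.93·48 − 1.27·11 = 78.670, which is > 31
This sign pattern matches Z-9.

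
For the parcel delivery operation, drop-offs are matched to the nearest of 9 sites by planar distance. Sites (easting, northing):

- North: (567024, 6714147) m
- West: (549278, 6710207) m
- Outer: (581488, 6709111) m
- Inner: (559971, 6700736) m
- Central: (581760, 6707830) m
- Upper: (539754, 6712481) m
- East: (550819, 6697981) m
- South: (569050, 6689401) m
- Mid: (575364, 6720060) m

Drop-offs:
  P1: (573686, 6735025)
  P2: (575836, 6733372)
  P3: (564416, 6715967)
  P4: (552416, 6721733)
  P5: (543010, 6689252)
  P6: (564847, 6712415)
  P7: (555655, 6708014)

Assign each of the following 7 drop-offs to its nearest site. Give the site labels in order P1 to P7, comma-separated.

Mid, Mid, North, West, East, North, West

P1 → Mid (d²=226766909.00)
P2 → Mid (d²=177432128.00)
P3 → North (d²=10114064.00)
P4 → West (d²=142695720.00)
P5 → East (d²=137175922.00)
P6 → North (d²=7739153.00)
P7 → West (d²=45475378.00)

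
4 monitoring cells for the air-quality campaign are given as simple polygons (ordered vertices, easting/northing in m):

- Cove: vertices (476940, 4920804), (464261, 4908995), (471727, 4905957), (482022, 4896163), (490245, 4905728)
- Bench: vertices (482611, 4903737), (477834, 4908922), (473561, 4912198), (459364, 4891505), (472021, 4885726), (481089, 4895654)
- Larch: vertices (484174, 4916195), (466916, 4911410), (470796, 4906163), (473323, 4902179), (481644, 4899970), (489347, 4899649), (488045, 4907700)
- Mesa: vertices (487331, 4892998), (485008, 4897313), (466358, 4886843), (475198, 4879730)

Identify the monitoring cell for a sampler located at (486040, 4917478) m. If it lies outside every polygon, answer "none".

none

Cast a ray rightward from (486040, 4917478). For each polygon, the edges (by vertex number in listed order) whose endpoints lie on opposite sides of northing = 4917478, where each meets that height, and whether that is right or left of the point:
Cove: 1–2 at easting≈473369.0 (left), 5–1 at easting≈479875.3 (left) → 0 crossings.
Bench: no edge straddles that height → 0 crossings.
Larch: no edge straddles that height → 0 crossings.
Mesa: no edge straddles that height → 0 crossings.
All counts are even, so the point lies outside every listed polygon.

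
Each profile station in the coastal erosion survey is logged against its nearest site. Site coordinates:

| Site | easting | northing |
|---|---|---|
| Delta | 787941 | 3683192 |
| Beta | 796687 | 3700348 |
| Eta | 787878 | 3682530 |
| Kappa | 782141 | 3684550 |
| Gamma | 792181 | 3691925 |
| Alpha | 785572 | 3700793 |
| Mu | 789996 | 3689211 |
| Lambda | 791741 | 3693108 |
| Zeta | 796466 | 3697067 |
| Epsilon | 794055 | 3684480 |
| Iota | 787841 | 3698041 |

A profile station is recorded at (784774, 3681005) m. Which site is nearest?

Eta

Squared distances to each site:
Delta: 14812858.000; Beta: 516071218.000; Eta: 11960441.000; Kappa: 19499714.000; Gamma: 174110049.000; Alpha: 392201748.000; Mu: 94607720.000; Lambda: 195021698.000; Zeta: 394690708.000; Epsilon: 98212586.000; Iota: 299631785.000.
Minimum at Eta.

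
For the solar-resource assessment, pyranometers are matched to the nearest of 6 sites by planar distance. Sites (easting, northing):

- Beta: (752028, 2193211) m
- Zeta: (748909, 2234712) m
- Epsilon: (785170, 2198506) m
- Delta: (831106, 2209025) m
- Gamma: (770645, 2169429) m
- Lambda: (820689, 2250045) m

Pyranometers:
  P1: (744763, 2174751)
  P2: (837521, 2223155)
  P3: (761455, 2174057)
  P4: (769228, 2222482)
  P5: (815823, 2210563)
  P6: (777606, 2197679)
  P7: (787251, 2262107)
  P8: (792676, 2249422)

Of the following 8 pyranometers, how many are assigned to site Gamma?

P1 → Beta
P2 → Delta
P3 → Gamma
P4 → Zeta
P5 → Delta
P6 → Epsilon
P7 → Lambda
P8 → Lambda
1 of the 8 goes to Gamma.

1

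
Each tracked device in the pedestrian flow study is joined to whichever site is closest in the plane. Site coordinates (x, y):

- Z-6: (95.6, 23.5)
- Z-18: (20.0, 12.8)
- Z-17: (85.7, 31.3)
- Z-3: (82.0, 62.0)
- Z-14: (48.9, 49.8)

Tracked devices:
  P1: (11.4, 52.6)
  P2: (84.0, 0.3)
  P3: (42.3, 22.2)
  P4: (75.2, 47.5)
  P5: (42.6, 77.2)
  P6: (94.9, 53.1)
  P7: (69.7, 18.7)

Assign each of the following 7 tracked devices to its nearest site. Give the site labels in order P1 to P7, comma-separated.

P1 → Z-14 (d²=1414.09)
P2 → Z-6 (d²=672.80)
P3 → Z-18 (d²=585.65)
P4 → Z-3 (d²=256.49)
P5 → Z-14 (d²=790.45)
P6 → Z-3 (d²=245.62)
P7 → Z-17 (d²=414.76)

Z-14, Z-6, Z-18, Z-3, Z-14, Z-3, Z-17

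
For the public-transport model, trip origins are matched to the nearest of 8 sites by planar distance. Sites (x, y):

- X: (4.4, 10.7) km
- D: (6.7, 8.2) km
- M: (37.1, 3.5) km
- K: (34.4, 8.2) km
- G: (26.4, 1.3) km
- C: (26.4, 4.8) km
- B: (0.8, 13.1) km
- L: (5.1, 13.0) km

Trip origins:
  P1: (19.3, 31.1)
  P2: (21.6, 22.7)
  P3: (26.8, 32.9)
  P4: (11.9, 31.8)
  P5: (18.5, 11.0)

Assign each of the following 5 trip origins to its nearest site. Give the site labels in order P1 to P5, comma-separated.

P1 → L (d²=529.25)
P2 → C (d²=343.45)
P3 → K (d²=667.85)
P4 → L (d²=399.68)
P5 → C (d²=100.85)

L, C, K, L, C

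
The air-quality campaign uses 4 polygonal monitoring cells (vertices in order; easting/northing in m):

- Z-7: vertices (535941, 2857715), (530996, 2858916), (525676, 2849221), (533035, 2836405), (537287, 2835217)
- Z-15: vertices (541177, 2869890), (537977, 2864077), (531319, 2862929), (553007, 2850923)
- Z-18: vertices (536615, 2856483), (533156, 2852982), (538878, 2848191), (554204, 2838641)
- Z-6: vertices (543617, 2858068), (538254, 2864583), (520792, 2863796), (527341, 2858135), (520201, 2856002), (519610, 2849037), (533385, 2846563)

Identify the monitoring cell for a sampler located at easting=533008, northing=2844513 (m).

Cast a ray rightward from (533008, 2844513). For each polygon, the edges (by vertex number in listed order) whose endpoints lie on opposite sides of northing = 2844513, where each meets that height, and whether that is right or left of the point:
Z-7: 3–4 at easting≈528379.4 (left), 5–1 at easting≈536730.8 (right) → 1 crossing.
Z-15: no edge straddles that height → 0 crossings.
Z-18: 3–4 at easting≈544780.5 (right), 4–1 at easting≈548415.3 (right) → 2 crossings.
Z-6: no edge straddles that height → 0 crossings.
Only Z-7 has an odd count, so the point is inside Z-7.

Z-7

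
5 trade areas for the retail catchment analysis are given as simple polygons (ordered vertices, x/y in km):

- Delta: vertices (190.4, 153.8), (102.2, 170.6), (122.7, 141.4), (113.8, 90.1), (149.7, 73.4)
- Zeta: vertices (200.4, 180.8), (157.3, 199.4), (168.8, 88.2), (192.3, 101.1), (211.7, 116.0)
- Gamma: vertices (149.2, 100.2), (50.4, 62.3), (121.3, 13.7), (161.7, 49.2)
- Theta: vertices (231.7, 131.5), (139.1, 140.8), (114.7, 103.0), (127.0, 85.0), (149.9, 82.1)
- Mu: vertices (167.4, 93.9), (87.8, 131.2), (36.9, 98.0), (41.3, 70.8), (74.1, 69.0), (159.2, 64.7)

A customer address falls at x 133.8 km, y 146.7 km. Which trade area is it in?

Delta

Cast a ray rightward from (133.8, 146.7). For each polygon, the edges (by vertex number in listed order) whose endpoints lie on opposite sides of y = 146.7, where each meets that height, and whether that is right or left of the point:
Delta: 2–3 at x≈118.98 (left), 5–1 at x≈186.81 (right) → 1 crossing.
Zeta: 2–3 at x≈162.75 (right), 5–1 at x≈206.35 (right) → 2 crossings.
Gamma: no edge straddles that height → 0 crossings.
Theta: no edge straddles that height → 0 crossings.
Mu: no edge straddles that height → 0 crossings.
Only Delta has an odd count, so the point is inside Delta.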